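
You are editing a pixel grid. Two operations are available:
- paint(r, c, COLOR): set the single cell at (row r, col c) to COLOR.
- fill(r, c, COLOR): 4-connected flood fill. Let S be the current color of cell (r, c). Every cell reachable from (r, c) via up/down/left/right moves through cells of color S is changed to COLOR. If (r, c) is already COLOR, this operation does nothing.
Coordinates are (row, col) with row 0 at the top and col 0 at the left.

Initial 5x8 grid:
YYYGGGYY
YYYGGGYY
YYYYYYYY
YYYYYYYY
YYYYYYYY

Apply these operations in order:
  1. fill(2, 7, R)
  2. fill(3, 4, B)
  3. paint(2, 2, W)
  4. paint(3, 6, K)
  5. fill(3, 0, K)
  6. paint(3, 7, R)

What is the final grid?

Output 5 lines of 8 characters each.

Answer: KKKGGGKK
KKKGGGKK
KKWKKKKK
KKKKKKKR
KKKKKKKK

Derivation:
After op 1 fill(2,7,R) [34 cells changed]:
RRRGGGRR
RRRGGGRR
RRRRRRRR
RRRRRRRR
RRRRRRRR
After op 2 fill(3,4,B) [34 cells changed]:
BBBGGGBB
BBBGGGBB
BBBBBBBB
BBBBBBBB
BBBBBBBB
After op 3 paint(2,2,W):
BBBGGGBB
BBBGGGBB
BBWBBBBB
BBBBBBBB
BBBBBBBB
After op 4 paint(3,6,K):
BBBGGGBB
BBBGGGBB
BBWBBBBB
BBBBBBKB
BBBBBBBB
After op 5 fill(3,0,K) [32 cells changed]:
KKKGGGKK
KKKGGGKK
KKWKKKKK
KKKKKKKK
KKKKKKKK
After op 6 paint(3,7,R):
KKKGGGKK
KKKGGGKK
KKWKKKKK
KKKKKKKR
KKKKKKKK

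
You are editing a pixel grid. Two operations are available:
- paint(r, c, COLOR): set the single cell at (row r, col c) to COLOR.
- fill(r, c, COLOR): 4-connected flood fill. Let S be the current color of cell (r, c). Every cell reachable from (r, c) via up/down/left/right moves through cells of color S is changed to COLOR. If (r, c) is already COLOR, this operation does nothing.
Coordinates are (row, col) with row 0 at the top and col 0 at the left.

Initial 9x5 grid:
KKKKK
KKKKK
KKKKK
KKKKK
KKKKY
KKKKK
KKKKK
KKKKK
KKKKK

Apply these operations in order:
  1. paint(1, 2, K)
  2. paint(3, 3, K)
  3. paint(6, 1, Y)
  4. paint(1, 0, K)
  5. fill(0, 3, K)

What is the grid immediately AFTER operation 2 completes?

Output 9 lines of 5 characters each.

Answer: KKKKK
KKKKK
KKKKK
KKKKK
KKKKY
KKKKK
KKKKK
KKKKK
KKKKK

Derivation:
After op 1 paint(1,2,K):
KKKKK
KKKKK
KKKKK
KKKKK
KKKKY
KKKKK
KKKKK
KKKKK
KKKKK
After op 2 paint(3,3,K):
KKKKK
KKKKK
KKKKK
KKKKK
KKKKY
KKKKK
KKKKK
KKKKK
KKKKK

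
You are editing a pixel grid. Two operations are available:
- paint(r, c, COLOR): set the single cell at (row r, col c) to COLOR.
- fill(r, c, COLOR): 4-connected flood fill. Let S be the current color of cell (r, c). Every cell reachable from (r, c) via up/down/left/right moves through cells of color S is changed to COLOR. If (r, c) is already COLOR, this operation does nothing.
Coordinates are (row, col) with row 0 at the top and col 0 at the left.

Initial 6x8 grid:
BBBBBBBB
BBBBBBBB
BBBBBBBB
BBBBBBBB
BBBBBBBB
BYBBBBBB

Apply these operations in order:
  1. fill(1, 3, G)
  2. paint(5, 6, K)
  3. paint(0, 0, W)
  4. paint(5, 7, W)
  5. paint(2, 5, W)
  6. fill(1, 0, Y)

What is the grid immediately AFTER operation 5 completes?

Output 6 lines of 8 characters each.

After op 1 fill(1,3,G) [47 cells changed]:
GGGGGGGG
GGGGGGGG
GGGGGGGG
GGGGGGGG
GGGGGGGG
GYGGGGGG
After op 2 paint(5,6,K):
GGGGGGGG
GGGGGGGG
GGGGGGGG
GGGGGGGG
GGGGGGGG
GYGGGGKG
After op 3 paint(0,0,W):
WGGGGGGG
GGGGGGGG
GGGGGGGG
GGGGGGGG
GGGGGGGG
GYGGGGKG
After op 4 paint(5,7,W):
WGGGGGGG
GGGGGGGG
GGGGGGGG
GGGGGGGG
GGGGGGGG
GYGGGGKW
After op 5 paint(2,5,W):
WGGGGGGG
GGGGGGGG
GGGGGWGG
GGGGGGGG
GGGGGGGG
GYGGGGKW

Answer: WGGGGGGG
GGGGGGGG
GGGGGWGG
GGGGGGGG
GGGGGGGG
GYGGGGKW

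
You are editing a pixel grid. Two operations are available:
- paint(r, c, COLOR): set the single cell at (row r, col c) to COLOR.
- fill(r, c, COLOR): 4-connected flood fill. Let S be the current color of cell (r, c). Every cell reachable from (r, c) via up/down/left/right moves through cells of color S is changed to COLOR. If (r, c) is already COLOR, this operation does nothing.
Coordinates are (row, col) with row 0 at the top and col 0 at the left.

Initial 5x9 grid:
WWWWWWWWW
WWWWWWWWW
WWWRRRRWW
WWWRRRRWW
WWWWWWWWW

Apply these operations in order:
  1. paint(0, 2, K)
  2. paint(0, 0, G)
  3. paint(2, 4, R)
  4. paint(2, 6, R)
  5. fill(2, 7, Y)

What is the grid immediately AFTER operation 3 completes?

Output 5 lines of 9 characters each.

Answer: GWKWWWWWW
WWWWWWWWW
WWWRRRRWW
WWWRRRRWW
WWWWWWWWW

Derivation:
After op 1 paint(0,2,K):
WWKWWWWWW
WWWWWWWWW
WWWRRRRWW
WWWRRRRWW
WWWWWWWWW
After op 2 paint(0,0,G):
GWKWWWWWW
WWWWWWWWW
WWWRRRRWW
WWWRRRRWW
WWWWWWWWW
After op 3 paint(2,4,R):
GWKWWWWWW
WWWWWWWWW
WWWRRRRWW
WWWRRRRWW
WWWWWWWWW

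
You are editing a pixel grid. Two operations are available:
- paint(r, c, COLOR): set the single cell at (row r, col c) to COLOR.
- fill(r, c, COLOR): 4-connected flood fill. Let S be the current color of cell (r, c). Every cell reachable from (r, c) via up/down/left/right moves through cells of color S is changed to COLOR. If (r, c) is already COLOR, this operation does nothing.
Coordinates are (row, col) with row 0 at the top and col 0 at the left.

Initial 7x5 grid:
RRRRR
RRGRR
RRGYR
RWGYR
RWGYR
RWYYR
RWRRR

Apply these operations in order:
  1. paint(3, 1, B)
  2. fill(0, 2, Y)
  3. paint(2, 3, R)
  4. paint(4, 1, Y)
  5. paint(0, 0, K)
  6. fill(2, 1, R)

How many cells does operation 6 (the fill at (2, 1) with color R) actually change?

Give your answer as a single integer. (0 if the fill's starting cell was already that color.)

Answer: 26

Derivation:
After op 1 paint(3,1,B):
RRRRR
RRGRR
RRGYR
RBGYR
RWGYR
RWYYR
RWRRR
After op 2 fill(0,2,Y) [22 cells changed]:
YYYYY
YYGYY
YYGYY
YBGYY
YWGYY
YWYYY
YWYYY
After op 3 paint(2,3,R):
YYYYY
YYGYY
YYGRY
YBGYY
YWGYY
YWYYY
YWYYY
After op 4 paint(4,1,Y):
YYYYY
YYGYY
YYGRY
YBGYY
YYGYY
YWYYY
YWYYY
After op 5 paint(0,0,K):
KYYYY
YYGYY
YYGRY
YBGYY
YYGYY
YWYYY
YWYYY
After op 6 fill(2,1,R) [26 cells changed]:
KRRRR
RRGRR
RRGRR
RBGRR
RRGRR
RWRRR
RWRRR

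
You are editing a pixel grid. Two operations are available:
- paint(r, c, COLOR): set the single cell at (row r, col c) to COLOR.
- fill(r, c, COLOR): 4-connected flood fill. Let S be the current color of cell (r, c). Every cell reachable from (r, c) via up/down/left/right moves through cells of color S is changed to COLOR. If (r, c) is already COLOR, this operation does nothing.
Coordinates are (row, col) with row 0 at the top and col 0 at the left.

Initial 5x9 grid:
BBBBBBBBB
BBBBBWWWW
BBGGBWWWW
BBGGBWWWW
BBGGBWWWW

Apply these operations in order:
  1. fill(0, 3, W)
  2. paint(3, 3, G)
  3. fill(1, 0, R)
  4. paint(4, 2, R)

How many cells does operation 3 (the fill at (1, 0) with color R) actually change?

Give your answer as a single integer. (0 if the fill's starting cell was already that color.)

Answer: 39

Derivation:
After op 1 fill(0,3,W) [23 cells changed]:
WWWWWWWWW
WWWWWWWWW
WWGGWWWWW
WWGGWWWWW
WWGGWWWWW
After op 2 paint(3,3,G):
WWWWWWWWW
WWWWWWWWW
WWGGWWWWW
WWGGWWWWW
WWGGWWWWW
After op 3 fill(1,0,R) [39 cells changed]:
RRRRRRRRR
RRRRRRRRR
RRGGRRRRR
RRGGRRRRR
RRGGRRRRR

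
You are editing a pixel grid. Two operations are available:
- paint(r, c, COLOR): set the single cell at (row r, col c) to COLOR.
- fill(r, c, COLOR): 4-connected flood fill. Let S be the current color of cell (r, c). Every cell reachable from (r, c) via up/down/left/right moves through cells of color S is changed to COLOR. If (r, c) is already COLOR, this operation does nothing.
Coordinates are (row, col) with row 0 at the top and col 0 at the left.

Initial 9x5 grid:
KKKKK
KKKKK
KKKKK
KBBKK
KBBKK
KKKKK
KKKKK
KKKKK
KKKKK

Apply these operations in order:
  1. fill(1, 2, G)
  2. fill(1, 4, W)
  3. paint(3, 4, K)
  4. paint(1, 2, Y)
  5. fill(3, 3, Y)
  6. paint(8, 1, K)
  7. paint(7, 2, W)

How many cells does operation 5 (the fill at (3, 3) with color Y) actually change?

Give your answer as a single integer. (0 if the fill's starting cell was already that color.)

After op 1 fill(1,2,G) [41 cells changed]:
GGGGG
GGGGG
GGGGG
GBBGG
GBBGG
GGGGG
GGGGG
GGGGG
GGGGG
After op 2 fill(1,4,W) [41 cells changed]:
WWWWW
WWWWW
WWWWW
WBBWW
WBBWW
WWWWW
WWWWW
WWWWW
WWWWW
After op 3 paint(3,4,K):
WWWWW
WWWWW
WWWWW
WBBWK
WBBWW
WWWWW
WWWWW
WWWWW
WWWWW
After op 4 paint(1,2,Y):
WWWWW
WWYWW
WWWWW
WBBWK
WBBWW
WWWWW
WWWWW
WWWWW
WWWWW
After op 5 fill(3,3,Y) [39 cells changed]:
YYYYY
YYYYY
YYYYY
YBBYK
YBBYY
YYYYY
YYYYY
YYYYY
YYYYY

Answer: 39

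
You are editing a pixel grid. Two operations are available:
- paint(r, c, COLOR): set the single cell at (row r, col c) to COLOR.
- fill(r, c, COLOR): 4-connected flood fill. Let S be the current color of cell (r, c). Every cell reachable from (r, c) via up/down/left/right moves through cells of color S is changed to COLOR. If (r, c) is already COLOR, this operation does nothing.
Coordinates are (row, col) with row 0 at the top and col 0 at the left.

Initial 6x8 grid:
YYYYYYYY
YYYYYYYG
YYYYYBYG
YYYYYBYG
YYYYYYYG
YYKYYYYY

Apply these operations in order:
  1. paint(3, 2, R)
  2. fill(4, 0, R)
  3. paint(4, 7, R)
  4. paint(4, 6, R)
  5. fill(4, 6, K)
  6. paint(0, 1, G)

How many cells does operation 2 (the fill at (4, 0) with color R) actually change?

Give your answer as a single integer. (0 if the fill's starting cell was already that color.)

Answer: 40

Derivation:
After op 1 paint(3,2,R):
YYYYYYYY
YYYYYYYG
YYYYYBYG
YYRYYBYG
YYYYYYYG
YYKYYYYY
After op 2 fill(4,0,R) [40 cells changed]:
RRRRRRRR
RRRRRRRG
RRRRRBRG
RRRRRBRG
RRRRRRRG
RRKRRRRR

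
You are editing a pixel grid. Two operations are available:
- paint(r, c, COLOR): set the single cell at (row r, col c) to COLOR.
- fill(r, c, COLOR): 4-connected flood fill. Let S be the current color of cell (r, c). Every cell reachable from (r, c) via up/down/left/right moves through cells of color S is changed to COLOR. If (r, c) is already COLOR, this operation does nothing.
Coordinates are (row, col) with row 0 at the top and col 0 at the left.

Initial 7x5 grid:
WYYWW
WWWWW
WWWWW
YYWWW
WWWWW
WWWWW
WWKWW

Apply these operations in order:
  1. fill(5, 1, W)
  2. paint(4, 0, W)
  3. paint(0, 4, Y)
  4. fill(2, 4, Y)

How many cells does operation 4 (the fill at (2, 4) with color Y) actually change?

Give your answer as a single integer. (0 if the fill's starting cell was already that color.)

Answer: 29

Derivation:
After op 1 fill(5,1,W) [0 cells changed]:
WYYWW
WWWWW
WWWWW
YYWWW
WWWWW
WWWWW
WWKWW
After op 2 paint(4,0,W):
WYYWW
WWWWW
WWWWW
YYWWW
WWWWW
WWWWW
WWKWW
After op 3 paint(0,4,Y):
WYYWY
WWWWW
WWWWW
YYWWW
WWWWW
WWWWW
WWKWW
After op 4 fill(2,4,Y) [29 cells changed]:
YYYYY
YYYYY
YYYYY
YYYYY
YYYYY
YYYYY
YYKYY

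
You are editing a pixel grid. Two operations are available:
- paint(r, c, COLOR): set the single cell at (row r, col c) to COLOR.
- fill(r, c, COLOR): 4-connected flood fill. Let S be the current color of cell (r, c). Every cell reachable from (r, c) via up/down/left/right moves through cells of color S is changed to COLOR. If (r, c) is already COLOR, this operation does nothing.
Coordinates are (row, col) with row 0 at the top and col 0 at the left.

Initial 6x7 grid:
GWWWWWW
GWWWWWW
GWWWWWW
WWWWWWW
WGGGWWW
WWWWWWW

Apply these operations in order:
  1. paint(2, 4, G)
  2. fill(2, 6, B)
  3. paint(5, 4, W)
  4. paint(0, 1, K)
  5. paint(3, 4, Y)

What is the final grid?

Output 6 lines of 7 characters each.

Answer: GKBBBBB
GBBBBBB
GBBBGBB
BBBBYBB
BGGGBBB
BBBBWBB

Derivation:
After op 1 paint(2,4,G):
GWWWWWW
GWWWWWW
GWWWGWW
WWWWWWW
WGGGWWW
WWWWWWW
After op 2 fill(2,6,B) [35 cells changed]:
GBBBBBB
GBBBBBB
GBBBGBB
BBBBBBB
BGGGBBB
BBBBBBB
After op 3 paint(5,4,W):
GBBBBBB
GBBBBBB
GBBBGBB
BBBBBBB
BGGGBBB
BBBBWBB
After op 4 paint(0,1,K):
GKBBBBB
GBBBBBB
GBBBGBB
BBBBBBB
BGGGBBB
BBBBWBB
After op 5 paint(3,4,Y):
GKBBBBB
GBBBBBB
GBBBGBB
BBBBYBB
BGGGBBB
BBBBWBB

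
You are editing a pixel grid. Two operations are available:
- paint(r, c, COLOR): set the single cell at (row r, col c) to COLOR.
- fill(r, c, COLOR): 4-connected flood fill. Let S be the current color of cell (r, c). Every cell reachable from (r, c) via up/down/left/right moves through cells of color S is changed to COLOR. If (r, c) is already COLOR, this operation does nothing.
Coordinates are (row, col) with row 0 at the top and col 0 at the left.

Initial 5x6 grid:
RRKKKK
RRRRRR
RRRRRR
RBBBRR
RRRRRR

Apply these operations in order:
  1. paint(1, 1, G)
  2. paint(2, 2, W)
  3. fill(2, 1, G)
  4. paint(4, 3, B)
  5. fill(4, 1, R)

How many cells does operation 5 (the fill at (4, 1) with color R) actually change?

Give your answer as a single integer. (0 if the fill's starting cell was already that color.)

Answer: 21

Derivation:
After op 1 paint(1,1,G):
RRKKKK
RGRRRR
RRRRRR
RBBBRR
RRRRRR
After op 2 paint(2,2,W):
RRKKKK
RGRRRR
RRWRRR
RBBBRR
RRRRRR
After op 3 fill(2,1,G) [21 cells changed]:
GGKKKK
GGGGGG
GGWGGG
GBBBGG
GGGGGG
After op 4 paint(4,3,B):
GGKKKK
GGGGGG
GGWGGG
GBBBGG
GGGBGG
After op 5 fill(4,1,R) [21 cells changed]:
RRKKKK
RRRRRR
RRWRRR
RBBBRR
RRRBRR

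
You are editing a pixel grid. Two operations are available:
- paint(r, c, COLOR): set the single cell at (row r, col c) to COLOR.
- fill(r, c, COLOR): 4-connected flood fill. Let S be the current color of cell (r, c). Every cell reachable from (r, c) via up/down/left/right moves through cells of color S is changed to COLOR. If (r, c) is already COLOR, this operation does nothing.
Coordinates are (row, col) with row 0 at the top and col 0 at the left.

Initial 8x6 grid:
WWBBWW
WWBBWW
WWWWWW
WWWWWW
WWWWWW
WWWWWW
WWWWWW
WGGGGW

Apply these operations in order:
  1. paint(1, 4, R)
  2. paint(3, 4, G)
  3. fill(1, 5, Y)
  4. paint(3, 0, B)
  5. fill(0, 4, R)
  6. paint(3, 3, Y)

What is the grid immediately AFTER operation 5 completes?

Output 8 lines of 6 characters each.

Answer: RRBBRR
RRBBRR
RRRRRR
BRRRGR
RRRRRR
RRRRRR
RRRRRR
RGGGGR

Derivation:
After op 1 paint(1,4,R):
WWBBWW
WWBBRW
WWWWWW
WWWWWW
WWWWWW
WWWWWW
WWWWWW
WGGGGW
After op 2 paint(3,4,G):
WWBBWW
WWBBRW
WWWWWW
WWWWGW
WWWWWW
WWWWWW
WWWWWW
WGGGGW
After op 3 fill(1,5,Y) [38 cells changed]:
YYBBYY
YYBBRY
YYYYYY
YYYYGY
YYYYYY
YYYYYY
YYYYYY
YGGGGY
After op 4 paint(3,0,B):
YYBBYY
YYBBRY
YYYYYY
BYYYGY
YYYYYY
YYYYYY
YYYYYY
YGGGGY
After op 5 fill(0,4,R) [37 cells changed]:
RRBBRR
RRBBRR
RRRRRR
BRRRGR
RRRRRR
RRRRRR
RRRRRR
RGGGGR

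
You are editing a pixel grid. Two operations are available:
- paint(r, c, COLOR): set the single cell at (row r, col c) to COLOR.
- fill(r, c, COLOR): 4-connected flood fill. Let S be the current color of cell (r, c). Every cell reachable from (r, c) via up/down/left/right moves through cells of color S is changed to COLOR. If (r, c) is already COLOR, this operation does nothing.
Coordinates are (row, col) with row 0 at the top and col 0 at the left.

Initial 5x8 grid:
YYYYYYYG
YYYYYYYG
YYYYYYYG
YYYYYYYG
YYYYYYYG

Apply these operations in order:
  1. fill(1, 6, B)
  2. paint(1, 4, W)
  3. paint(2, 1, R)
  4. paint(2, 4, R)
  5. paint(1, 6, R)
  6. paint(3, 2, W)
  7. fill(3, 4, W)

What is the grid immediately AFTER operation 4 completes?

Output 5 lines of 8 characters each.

Answer: BBBBBBBG
BBBBWBBG
BRBBRBBG
BBBBBBBG
BBBBBBBG

Derivation:
After op 1 fill(1,6,B) [35 cells changed]:
BBBBBBBG
BBBBBBBG
BBBBBBBG
BBBBBBBG
BBBBBBBG
After op 2 paint(1,4,W):
BBBBBBBG
BBBBWBBG
BBBBBBBG
BBBBBBBG
BBBBBBBG
After op 3 paint(2,1,R):
BBBBBBBG
BBBBWBBG
BRBBBBBG
BBBBBBBG
BBBBBBBG
After op 4 paint(2,4,R):
BBBBBBBG
BBBBWBBG
BRBBRBBG
BBBBBBBG
BBBBBBBG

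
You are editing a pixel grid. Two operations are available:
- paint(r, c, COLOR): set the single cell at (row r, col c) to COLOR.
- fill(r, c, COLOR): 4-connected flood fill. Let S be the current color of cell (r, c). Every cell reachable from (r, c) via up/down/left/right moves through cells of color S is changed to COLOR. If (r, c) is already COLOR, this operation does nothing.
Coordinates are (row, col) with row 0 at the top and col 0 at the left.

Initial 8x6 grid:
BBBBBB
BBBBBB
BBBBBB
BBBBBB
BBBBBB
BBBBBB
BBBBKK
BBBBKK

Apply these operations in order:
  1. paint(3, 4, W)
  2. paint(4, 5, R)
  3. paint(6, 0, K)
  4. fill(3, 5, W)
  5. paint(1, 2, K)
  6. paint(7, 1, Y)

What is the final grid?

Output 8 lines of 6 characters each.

Answer: WWWWWW
WWKWWW
WWWWWW
WWWWWW
WWWWWR
WWWWWW
KWWWKK
WYWWKK

Derivation:
After op 1 paint(3,4,W):
BBBBBB
BBBBBB
BBBBBB
BBBBWB
BBBBBB
BBBBBB
BBBBKK
BBBBKK
After op 2 paint(4,5,R):
BBBBBB
BBBBBB
BBBBBB
BBBBWB
BBBBBR
BBBBBB
BBBBKK
BBBBKK
After op 3 paint(6,0,K):
BBBBBB
BBBBBB
BBBBBB
BBBBWB
BBBBBR
BBBBBB
KBBBKK
BBBBKK
After op 4 fill(3,5,W) [41 cells changed]:
WWWWWW
WWWWWW
WWWWWW
WWWWWW
WWWWWR
WWWWWW
KWWWKK
WWWWKK
After op 5 paint(1,2,K):
WWWWWW
WWKWWW
WWWWWW
WWWWWW
WWWWWR
WWWWWW
KWWWKK
WWWWKK
After op 6 paint(7,1,Y):
WWWWWW
WWKWWW
WWWWWW
WWWWWW
WWWWWR
WWWWWW
KWWWKK
WYWWKK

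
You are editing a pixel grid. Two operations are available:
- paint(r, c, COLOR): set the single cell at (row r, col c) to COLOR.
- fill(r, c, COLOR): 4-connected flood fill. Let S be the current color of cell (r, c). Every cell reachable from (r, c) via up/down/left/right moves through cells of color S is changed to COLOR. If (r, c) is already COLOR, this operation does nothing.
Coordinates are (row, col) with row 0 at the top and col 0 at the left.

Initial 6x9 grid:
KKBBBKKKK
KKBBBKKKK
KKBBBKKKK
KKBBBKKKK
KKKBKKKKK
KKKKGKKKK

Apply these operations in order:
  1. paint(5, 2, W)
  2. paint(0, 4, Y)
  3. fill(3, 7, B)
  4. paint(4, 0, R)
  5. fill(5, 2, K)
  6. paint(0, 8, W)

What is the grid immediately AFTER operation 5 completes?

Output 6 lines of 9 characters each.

Answer: KKBBYBBBB
KKBBBBBBB
KKBBBBBBB
KKBBBBBBB
RKKBBBBBB
KKKKGBBBB

Derivation:
After op 1 paint(5,2,W):
KKBBBKKKK
KKBBBKKKK
KKBBBKKKK
KKBBBKKKK
KKKBKKKKK
KKWKGKKKK
After op 2 paint(0,4,Y):
KKBBYKKKK
KKBBBKKKK
KKBBBKKKK
KKBBBKKKK
KKKBKKKKK
KKWKGKKKK
After op 3 fill(3,7,B) [25 cells changed]:
KKBBYBBBB
KKBBBBBBB
KKBBBBBBB
KKBBBBBBB
KKKBBBBBB
KKWKGBBBB
After op 4 paint(4,0,R):
KKBBYBBBB
KKBBBBBBB
KKBBBBBBB
KKBBBBBBB
RKKBBBBBB
KKWKGBBBB
After op 5 fill(5,2,K) [1 cells changed]:
KKBBYBBBB
KKBBBBBBB
KKBBBBBBB
KKBBBBBBB
RKKBBBBBB
KKKKGBBBB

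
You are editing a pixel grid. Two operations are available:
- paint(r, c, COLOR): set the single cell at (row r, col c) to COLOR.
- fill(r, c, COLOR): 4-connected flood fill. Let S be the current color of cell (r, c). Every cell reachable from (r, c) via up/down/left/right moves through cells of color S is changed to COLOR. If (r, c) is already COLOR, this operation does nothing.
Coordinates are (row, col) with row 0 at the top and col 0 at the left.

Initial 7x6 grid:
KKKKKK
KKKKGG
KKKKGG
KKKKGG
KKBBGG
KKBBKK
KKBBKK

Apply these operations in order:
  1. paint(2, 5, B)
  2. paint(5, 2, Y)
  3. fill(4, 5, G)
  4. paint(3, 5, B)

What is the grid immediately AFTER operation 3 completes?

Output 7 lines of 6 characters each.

After op 1 paint(2,5,B):
KKKKKK
KKKKGG
KKKKGB
KKKKGG
KKBBGG
KKBBKK
KKBBKK
After op 2 paint(5,2,Y):
KKKKKK
KKKKGG
KKKKGB
KKKKGG
KKBBGG
KKYBKK
KKBBKK
After op 3 fill(4,5,G) [0 cells changed]:
KKKKKK
KKKKGG
KKKKGB
KKKKGG
KKBBGG
KKYBKK
KKBBKK

Answer: KKKKKK
KKKKGG
KKKKGB
KKKKGG
KKBBGG
KKYBKK
KKBBKK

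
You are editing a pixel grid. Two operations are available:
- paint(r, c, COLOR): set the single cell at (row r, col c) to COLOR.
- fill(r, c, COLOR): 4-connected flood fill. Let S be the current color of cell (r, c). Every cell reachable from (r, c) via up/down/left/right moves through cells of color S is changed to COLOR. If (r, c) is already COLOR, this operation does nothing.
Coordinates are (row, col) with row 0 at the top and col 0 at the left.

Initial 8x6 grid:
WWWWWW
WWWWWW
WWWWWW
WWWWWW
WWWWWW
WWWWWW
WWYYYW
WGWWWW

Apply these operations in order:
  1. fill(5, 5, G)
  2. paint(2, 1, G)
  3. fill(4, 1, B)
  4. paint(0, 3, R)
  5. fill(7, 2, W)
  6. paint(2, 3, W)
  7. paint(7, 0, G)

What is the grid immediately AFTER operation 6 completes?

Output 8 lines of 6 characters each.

After op 1 fill(5,5,G) [44 cells changed]:
GGGGGG
GGGGGG
GGGGGG
GGGGGG
GGGGGG
GGGGGG
GGYYYG
GGGGGG
After op 2 paint(2,1,G):
GGGGGG
GGGGGG
GGGGGG
GGGGGG
GGGGGG
GGGGGG
GGYYYG
GGGGGG
After op 3 fill(4,1,B) [45 cells changed]:
BBBBBB
BBBBBB
BBBBBB
BBBBBB
BBBBBB
BBBBBB
BBYYYB
BBBBBB
After op 4 paint(0,3,R):
BBBRBB
BBBBBB
BBBBBB
BBBBBB
BBBBBB
BBBBBB
BBYYYB
BBBBBB
After op 5 fill(7,2,W) [44 cells changed]:
WWWRWW
WWWWWW
WWWWWW
WWWWWW
WWWWWW
WWWWWW
WWYYYW
WWWWWW
After op 6 paint(2,3,W):
WWWRWW
WWWWWW
WWWWWW
WWWWWW
WWWWWW
WWWWWW
WWYYYW
WWWWWW

Answer: WWWRWW
WWWWWW
WWWWWW
WWWWWW
WWWWWW
WWWWWW
WWYYYW
WWWWWW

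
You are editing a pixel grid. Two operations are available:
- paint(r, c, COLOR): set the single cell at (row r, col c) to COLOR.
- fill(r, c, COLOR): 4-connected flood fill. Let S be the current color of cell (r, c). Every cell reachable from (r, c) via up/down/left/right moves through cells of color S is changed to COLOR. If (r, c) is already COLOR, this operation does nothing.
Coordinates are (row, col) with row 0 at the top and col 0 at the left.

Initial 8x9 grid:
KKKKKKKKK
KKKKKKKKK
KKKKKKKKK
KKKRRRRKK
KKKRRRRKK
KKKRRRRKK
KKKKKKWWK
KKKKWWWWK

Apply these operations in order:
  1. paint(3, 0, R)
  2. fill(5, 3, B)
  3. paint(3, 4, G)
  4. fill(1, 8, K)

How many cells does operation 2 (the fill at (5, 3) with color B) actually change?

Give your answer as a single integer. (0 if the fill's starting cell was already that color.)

After op 1 paint(3,0,R):
KKKKKKKKK
KKKKKKKKK
KKKKKKKKK
RKKRRRRKK
KKKRRRRKK
KKKRRRRKK
KKKKKKWWK
KKKKWWWWK
After op 2 fill(5,3,B) [12 cells changed]:
KKKKKKKKK
KKKKKKKKK
KKKKKKKKK
RKKBBBBKK
KKKBBBBKK
KKKBBBBKK
KKKKKKWWK
KKKKWWWWK

Answer: 12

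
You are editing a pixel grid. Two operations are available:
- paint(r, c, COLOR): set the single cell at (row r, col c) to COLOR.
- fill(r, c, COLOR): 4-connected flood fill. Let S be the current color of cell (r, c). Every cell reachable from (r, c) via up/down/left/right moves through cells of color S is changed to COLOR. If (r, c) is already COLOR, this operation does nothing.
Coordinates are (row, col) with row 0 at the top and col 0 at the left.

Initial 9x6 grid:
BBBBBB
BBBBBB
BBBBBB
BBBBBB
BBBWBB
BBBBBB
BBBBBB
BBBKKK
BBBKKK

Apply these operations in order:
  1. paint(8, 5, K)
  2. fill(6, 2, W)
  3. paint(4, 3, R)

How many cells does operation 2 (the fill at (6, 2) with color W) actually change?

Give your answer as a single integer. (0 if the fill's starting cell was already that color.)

Answer: 47

Derivation:
After op 1 paint(8,5,K):
BBBBBB
BBBBBB
BBBBBB
BBBBBB
BBBWBB
BBBBBB
BBBBBB
BBBKKK
BBBKKK
After op 2 fill(6,2,W) [47 cells changed]:
WWWWWW
WWWWWW
WWWWWW
WWWWWW
WWWWWW
WWWWWW
WWWWWW
WWWKKK
WWWKKK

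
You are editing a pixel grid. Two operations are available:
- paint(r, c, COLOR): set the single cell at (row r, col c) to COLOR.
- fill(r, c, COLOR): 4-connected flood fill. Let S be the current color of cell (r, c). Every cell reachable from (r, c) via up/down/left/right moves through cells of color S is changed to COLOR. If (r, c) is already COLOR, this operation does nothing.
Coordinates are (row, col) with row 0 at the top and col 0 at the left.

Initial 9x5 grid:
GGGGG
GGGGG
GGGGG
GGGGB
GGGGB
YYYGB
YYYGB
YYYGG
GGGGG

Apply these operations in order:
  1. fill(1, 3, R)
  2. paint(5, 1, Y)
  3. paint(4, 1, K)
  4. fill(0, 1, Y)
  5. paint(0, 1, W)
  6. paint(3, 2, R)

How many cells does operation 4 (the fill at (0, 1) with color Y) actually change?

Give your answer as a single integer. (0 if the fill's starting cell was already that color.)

Answer: 31

Derivation:
After op 1 fill(1,3,R) [32 cells changed]:
RRRRR
RRRRR
RRRRR
RRRRB
RRRRB
YYYRB
YYYRB
YYYRR
RRRRR
After op 2 paint(5,1,Y):
RRRRR
RRRRR
RRRRR
RRRRB
RRRRB
YYYRB
YYYRB
YYYRR
RRRRR
After op 3 paint(4,1,K):
RRRRR
RRRRR
RRRRR
RRRRB
RKRRB
YYYRB
YYYRB
YYYRR
RRRRR
After op 4 fill(0,1,Y) [31 cells changed]:
YYYYY
YYYYY
YYYYY
YYYYB
YKYYB
YYYYB
YYYYB
YYYYY
YYYYY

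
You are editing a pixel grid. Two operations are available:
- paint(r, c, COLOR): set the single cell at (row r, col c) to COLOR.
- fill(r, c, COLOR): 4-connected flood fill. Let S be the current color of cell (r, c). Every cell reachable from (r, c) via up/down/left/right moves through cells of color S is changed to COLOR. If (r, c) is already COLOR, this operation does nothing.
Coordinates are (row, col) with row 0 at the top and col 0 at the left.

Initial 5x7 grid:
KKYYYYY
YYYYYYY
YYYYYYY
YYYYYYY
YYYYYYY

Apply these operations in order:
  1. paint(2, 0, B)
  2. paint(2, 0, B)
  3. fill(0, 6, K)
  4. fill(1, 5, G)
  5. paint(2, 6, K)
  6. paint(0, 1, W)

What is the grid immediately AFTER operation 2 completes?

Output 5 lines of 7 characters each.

Answer: KKYYYYY
YYYYYYY
BYYYYYY
YYYYYYY
YYYYYYY

Derivation:
After op 1 paint(2,0,B):
KKYYYYY
YYYYYYY
BYYYYYY
YYYYYYY
YYYYYYY
After op 2 paint(2,0,B):
KKYYYYY
YYYYYYY
BYYYYYY
YYYYYYY
YYYYYYY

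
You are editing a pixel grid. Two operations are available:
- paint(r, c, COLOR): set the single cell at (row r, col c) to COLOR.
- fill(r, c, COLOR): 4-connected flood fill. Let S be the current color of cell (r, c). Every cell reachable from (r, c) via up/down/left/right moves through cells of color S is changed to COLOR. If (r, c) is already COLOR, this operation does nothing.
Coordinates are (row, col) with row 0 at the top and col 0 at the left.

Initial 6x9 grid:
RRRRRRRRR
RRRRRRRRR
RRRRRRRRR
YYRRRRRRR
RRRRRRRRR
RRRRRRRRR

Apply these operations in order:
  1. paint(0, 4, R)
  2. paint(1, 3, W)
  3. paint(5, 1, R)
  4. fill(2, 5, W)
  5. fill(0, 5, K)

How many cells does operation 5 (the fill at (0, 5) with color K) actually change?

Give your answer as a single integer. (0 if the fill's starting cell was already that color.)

Answer: 52

Derivation:
After op 1 paint(0,4,R):
RRRRRRRRR
RRRRRRRRR
RRRRRRRRR
YYRRRRRRR
RRRRRRRRR
RRRRRRRRR
After op 2 paint(1,3,W):
RRRRRRRRR
RRRWRRRRR
RRRRRRRRR
YYRRRRRRR
RRRRRRRRR
RRRRRRRRR
After op 3 paint(5,1,R):
RRRRRRRRR
RRRWRRRRR
RRRRRRRRR
YYRRRRRRR
RRRRRRRRR
RRRRRRRRR
After op 4 fill(2,5,W) [51 cells changed]:
WWWWWWWWW
WWWWWWWWW
WWWWWWWWW
YYWWWWWWW
WWWWWWWWW
WWWWWWWWW
After op 5 fill(0,5,K) [52 cells changed]:
KKKKKKKKK
KKKKKKKKK
KKKKKKKKK
YYKKKKKKK
KKKKKKKKK
KKKKKKKKK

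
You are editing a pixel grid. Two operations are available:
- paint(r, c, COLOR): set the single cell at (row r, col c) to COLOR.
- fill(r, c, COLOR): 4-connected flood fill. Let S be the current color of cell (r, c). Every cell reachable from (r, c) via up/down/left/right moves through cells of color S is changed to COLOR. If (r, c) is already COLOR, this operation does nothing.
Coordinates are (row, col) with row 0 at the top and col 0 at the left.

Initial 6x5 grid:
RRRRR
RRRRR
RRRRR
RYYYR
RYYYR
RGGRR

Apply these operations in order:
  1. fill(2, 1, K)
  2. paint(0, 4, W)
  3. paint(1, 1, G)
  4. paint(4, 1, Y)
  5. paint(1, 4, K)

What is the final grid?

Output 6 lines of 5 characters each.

Answer: KKKKW
KGKKK
KKKKK
KYYYK
KYYYK
KGGKK

Derivation:
After op 1 fill(2,1,K) [22 cells changed]:
KKKKK
KKKKK
KKKKK
KYYYK
KYYYK
KGGKK
After op 2 paint(0,4,W):
KKKKW
KKKKK
KKKKK
KYYYK
KYYYK
KGGKK
After op 3 paint(1,1,G):
KKKKW
KGKKK
KKKKK
KYYYK
KYYYK
KGGKK
After op 4 paint(4,1,Y):
KKKKW
KGKKK
KKKKK
KYYYK
KYYYK
KGGKK
After op 5 paint(1,4,K):
KKKKW
KGKKK
KKKKK
KYYYK
KYYYK
KGGKK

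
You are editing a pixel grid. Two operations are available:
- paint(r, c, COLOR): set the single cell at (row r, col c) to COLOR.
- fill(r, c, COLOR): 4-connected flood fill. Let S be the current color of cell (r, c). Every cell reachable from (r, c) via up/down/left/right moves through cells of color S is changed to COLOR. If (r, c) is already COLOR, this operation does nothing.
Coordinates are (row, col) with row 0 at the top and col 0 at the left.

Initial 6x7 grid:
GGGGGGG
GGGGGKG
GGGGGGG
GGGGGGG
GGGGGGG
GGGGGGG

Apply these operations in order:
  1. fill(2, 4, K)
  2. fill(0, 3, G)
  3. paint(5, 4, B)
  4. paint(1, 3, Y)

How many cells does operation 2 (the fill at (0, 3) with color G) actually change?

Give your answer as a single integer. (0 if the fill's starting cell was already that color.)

Answer: 42

Derivation:
After op 1 fill(2,4,K) [41 cells changed]:
KKKKKKK
KKKKKKK
KKKKKKK
KKKKKKK
KKKKKKK
KKKKKKK
After op 2 fill(0,3,G) [42 cells changed]:
GGGGGGG
GGGGGGG
GGGGGGG
GGGGGGG
GGGGGGG
GGGGGGG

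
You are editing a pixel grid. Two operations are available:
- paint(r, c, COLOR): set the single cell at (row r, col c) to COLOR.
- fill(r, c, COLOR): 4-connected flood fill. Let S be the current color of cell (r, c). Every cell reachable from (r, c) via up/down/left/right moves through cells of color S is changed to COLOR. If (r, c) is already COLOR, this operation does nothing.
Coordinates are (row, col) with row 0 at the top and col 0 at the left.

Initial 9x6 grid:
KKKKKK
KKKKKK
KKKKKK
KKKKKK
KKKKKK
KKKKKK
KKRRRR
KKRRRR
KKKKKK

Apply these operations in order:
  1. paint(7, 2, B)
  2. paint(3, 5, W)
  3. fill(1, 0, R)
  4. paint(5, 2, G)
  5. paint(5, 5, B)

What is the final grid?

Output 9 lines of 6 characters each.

Answer: RRRRRR
RRRRRR
RRRRRR
RRRRRW
RRRRRR
RRGRRB
RRRRRR
RRBRRR
RRRRRR

Derivation:
After op 1 paint(7,2,B):
KKKKKK
KKKKKK
KKKKKK
KKKKKK
KKKKKK
KKKKKK
KKRRRR
KKBRRR
KKKKKK
After op 2 paint(3,5,W):
KKKKKK
KKKKKK
KKKKKK
KKKKKW
KKKKKK
KKKKKK
KKRRRR
KKBRRR
KKKKKK
After op 3 fill(1,0,R) [45 cells changed]:
RRRRRR
RRRRRR
RRRRRR
RRRRRW
RRRRRR
RRRRRR
RRRRRR
RRBRRR
RRRRRR
After op 4 paint(5,2,G):
RRRRRR
RRRRRR
RRRRRR
RRRRRW
RRRRRR
RRGRRR
RRRRRR
RRBRRR
RRRRRR
After op 5 paint(5,5,B):
RRRRRR
RRRRRR
RRRRRR
RRRRRW
RRRRRR
RRGRRB
RRRRRR
RRBRRR
RRRRRR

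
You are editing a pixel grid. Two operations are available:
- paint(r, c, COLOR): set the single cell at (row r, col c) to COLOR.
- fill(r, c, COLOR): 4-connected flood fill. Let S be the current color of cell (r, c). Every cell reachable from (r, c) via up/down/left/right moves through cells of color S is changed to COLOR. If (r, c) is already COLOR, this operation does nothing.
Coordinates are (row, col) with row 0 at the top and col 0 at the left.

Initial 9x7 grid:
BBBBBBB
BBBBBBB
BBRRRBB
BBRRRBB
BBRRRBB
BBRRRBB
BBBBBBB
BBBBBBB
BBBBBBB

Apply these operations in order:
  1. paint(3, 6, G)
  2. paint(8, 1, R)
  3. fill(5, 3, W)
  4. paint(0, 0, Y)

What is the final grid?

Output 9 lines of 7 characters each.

Answer: YBBBBBB
BBBBBBB
BBWWWBB
BBWWWBG
BBWWWBB
BBWWWBB
BBBBBBB
BBBBBBB
BRBBBBB

Derivation:
After op 1 paint(3,6,G):
BBBBBBB
BBBBBBB
BBRRRBB
BBRRRBG
BBRRRBB
BBRRRBB
BBBBBBB
BBBBBBB
BBBBBBB
After op 2 paint(8,1,R):
BBBBBBB
BBBBBBB
BBRRRBB
BBRRRBG
BBRRRBB
BBRRRBB
BBBBBBB
BBBBBBB
BRBBBBB
After op 3 fill(5,3,W) [12 cells changed]:
BBBBBBB
BBBBBBB
BBWWWBB
BBWWWBG
BBWWWBB
BBWWWBB
BBBBBBB
BBBBBBB
BRBBBBB
After op 4 paint(0,0,Y):
YBBBBBB
BBBBBBB
BBWWWBB
BBWWWBG
BBWWWBB
BBWWWBB
BBBBBBB
BBBBBBB
BRBBBBB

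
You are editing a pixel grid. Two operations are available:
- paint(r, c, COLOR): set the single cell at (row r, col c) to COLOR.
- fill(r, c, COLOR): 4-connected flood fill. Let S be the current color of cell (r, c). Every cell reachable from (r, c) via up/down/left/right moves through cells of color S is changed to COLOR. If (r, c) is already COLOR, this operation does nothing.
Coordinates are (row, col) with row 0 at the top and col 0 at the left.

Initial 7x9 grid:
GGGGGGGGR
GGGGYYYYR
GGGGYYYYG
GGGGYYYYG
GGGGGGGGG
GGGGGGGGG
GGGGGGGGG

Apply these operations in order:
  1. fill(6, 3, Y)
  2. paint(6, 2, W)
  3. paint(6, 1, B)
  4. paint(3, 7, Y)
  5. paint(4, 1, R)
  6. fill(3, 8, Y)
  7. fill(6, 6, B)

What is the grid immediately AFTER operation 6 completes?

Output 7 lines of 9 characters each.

After op 1 fill(6,3,Y) [49 cells changed]:
YYYYYYYYR
YYYYYYYYR
YYYYYYYYY
YYYYYYYYY
YYYYYYYYY
YYYYYYYYY
YYYYYYYYY
After op 2 paint(6,2,W):
YYYYYYYYR
YYYYYYYYR
YYYYYYYYY
YYYYYYYYY
YYYYYYYYY
YYYYYYYYY
YYWYYYYYY
After op 3 paint(6,1,B):
YYYYYYYYR
YYYYYYYYR
YYYYYYYYY
YYYYYYYYY
YYYYYYYYY
YYYYYYYYY
YBWYYYYYY
After op 4 paint(3,7,Y):
YYYYYYYYR
YYYYYYYYR
YYYYYYYYY
YYYYYYYYY
YYYYYYYYY
YYYYYYYYY
YBWYYYYYY
After op 5 paint(4,1,R):
YYYYYYYYR
YYYYYYYYR
YYYYYYYYY
YYYYYYYYY
YRYYYYYYY
YYYYYYYYY
YBWYYYYYY
After op 6 fill(3,8,Y) [0 cells changed]:
YYYYYYYYR
YYYYYYYYR
YYYYYYYYY
YYYYYYYYY
YRYYYYYYY
YYYYYYYYY
YBWYYYYYY

Answer: YYYYYYYYR
YYYYYYYYR
YYYYYYYYY
YYYYYYYYY
YRYYYYYYY
YYYYYYYYY
YBWYYYYYY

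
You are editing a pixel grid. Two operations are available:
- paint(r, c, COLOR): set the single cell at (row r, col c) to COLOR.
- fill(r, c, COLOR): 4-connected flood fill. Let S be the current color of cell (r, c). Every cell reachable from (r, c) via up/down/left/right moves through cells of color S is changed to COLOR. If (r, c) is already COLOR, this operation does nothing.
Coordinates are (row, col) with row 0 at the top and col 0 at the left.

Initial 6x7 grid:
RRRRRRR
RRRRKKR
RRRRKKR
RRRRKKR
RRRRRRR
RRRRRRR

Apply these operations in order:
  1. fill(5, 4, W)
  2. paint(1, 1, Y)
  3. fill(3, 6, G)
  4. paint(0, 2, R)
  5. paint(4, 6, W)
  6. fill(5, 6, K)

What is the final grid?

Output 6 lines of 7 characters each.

After op 1 fill(5,4,W) [36 cells changed]:
WWWWWWW
WWWWKKW
WWWWKKW
WWWWKKW
WWWWWWW
WWWWWWW
After op 2 paint(1,1,Y):
WWWWWWW
WYWWKKW
WWWWKKW
WWWWKKW
WWWWWWW
WWWWWWW
After op 3 fill(3,6,G) [35 cells changed]:
GGGGGGG
GYGGKKG
GGGGKKG
GGGGKKG
GGGGGGG
GGGGGGG
After op 4 paint(0,2,R):
GGRGGGG
GYGGKKG
GGGGKKG
GGGGKKG
GGGGGGG
GGGGGGG
After op 5 paint(4,6,W):
GGRGGGG
GYGGKKG
GGGGKKG
GGGGKKG
GGGGGGW
GGGGGGG
After op 6 fill(5,6,K) [33 cells changed]:
KKRKKKK
KYKKKKK
KKKKKKK
KKKKKKK
KKKKKKW
KKKKKKK

Answer: KKRKKKK
KYKKKKK
KKKKKKK
KKKKKKK
KKKKKKW
KKKKKKK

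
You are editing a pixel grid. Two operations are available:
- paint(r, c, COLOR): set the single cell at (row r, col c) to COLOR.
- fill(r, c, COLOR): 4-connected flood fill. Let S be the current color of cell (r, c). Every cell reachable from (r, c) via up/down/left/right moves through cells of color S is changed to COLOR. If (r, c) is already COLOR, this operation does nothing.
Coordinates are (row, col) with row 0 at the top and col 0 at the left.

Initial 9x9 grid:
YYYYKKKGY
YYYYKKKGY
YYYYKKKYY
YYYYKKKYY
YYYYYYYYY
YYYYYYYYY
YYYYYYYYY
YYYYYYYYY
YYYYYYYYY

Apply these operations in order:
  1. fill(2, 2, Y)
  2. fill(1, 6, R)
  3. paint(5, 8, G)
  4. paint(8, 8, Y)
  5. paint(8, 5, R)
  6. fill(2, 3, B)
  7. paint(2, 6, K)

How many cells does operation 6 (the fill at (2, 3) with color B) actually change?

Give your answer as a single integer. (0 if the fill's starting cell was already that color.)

After op 1 fill(2,2,Y) [0 cells changed]:
YYYYKKKGY
YYYYKKKGY
YYYYKKKYY
YYYYKKKYY
YYYYYYYYY
YYYYYYYYY
YYYYYYYYY
YYYYYYYYY
YYYYYYYYY
After op 2 fill(1,6,R) [12 cells changed]:
YYYYRRRGY
YYYYRRRGY
YYYYRRRYY
YYYYRRRYY
YYYYYYYYY
YYYYYYYYY
YYYYYYYYY
YYYYYYYYY
YYYYYYYYY
After op 3 paint(5,8,G):
YYYYRRRGY
YYYYRRRGY
YYYYRRRYY
YYYYRRRYY
YYYYYYYYY
YYYYYYYYG
YYYYYYYYY
YYYYYYYYY
YYYYYYYYY
After op 4 paint(8,8,Y):
YYYYRRRGY
YYYYRRRGY
YYYYRRRYY
YYYYRRRYY
YYYYYYYYY
YYYYYYYYG
YYYYYYYYY
YYYYYYYYY
YYYYYYYYY
After op 5 paint(8,5,R):
YYYYRRRGY
YYYYRRRGY
YYYYRRRYY
YYYYRRRYY
YYYYYYYYY
YYYYYYYYG
YYYYYYYYY
YYYYYYYYY
YYYYYRYYY
After op 6 fill(2,3,B) [65 cells changed]:
BBBBRRRGB
BBBBRRRGB
BBBBRRRBB
BBBBRRRBB
BBBBBBBBB
BBBBBBBBG
BBBBBBBBB
BBBBBBBBB
BBBBBRBBB

Answer: 65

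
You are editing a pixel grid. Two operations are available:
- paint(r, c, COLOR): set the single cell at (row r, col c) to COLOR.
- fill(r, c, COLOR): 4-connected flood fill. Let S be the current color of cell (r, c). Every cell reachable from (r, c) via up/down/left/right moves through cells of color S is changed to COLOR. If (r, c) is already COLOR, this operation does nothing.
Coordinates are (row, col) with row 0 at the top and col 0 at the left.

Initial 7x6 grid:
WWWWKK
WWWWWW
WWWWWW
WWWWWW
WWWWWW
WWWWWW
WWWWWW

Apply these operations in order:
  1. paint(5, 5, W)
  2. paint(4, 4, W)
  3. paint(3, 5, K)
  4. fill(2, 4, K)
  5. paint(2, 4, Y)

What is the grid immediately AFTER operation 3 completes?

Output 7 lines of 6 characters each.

Answer: WWWWKK
WWWWWW
WWWWWW
WWWWWK
WWWWWW
WWWWWW
WWWWWW

Derivation:
After op 1 paint(5,5,W):
WWWWKK
WWWWWW
WWWWWW
WWWWWW
WWWWWW
WWWWWW
WWWWWW
After op 2 paint(4,4,W):
WWWWKK
WWWWWW
WWWWWW
WWWWWW
WWWWWW
WWWWWW
WWWWWW
After op 3 paint(3,5,K):
WWWWKK
WWWWWW
WWWWWW
WWWWWK
WWWWWW
WWWWWW
WWWWWW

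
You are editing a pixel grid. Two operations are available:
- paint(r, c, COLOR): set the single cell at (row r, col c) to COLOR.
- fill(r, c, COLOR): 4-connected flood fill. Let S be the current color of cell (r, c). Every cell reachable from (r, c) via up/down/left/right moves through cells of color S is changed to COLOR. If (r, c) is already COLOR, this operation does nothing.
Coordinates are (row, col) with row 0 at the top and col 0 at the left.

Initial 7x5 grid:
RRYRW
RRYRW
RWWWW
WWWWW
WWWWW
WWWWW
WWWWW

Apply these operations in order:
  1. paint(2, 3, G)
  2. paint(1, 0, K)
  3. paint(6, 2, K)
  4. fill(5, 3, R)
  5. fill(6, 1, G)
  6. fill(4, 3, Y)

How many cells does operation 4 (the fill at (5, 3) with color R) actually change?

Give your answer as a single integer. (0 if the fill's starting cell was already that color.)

Answer: 24

Derivation:
After op 1 paint(2,3,G):
RRYRW
RRYRW
RWWGW
WWWWW
WWWWW
WWWWW
WWWWW
After op 2 paint(1,0,K):
RRYRW
KRYRW
RWWGW
WWWWW
WWWWW
WWWWW
WWWWW
After op 3 paint(6,2,K):
RRYRW
KRYRW
RWWGW
WWWWW
WWWWW
WWWWW
WWKWW
After op 4 fill(5,3,R) [24 cells changed]:
RRYRR
KRYRR
RRRGR
RRRRR
RRRRR
RRRRR
RRKRR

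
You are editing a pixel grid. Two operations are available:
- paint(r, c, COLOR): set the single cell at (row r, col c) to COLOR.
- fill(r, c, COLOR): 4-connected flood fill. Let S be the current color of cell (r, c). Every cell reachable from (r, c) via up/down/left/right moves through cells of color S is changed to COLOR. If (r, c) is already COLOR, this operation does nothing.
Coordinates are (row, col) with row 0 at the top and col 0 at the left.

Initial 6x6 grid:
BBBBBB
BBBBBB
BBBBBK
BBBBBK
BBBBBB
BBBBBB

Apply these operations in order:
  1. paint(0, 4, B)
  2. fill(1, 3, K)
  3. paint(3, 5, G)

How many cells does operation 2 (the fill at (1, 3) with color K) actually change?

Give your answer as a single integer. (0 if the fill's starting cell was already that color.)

Answer: 34

Derivation:
After op 1 paint(0,4,B):
BBBBBB
BBBBBB
BBBBBK
BBBBBK
BBBBBB
BBBBBB
After op 2 fill(1,3,K) [34 cells changed]:
KKKKKK
KKKKKK
KKKKKK
KKKKKK
KKKKKK
KKKKKK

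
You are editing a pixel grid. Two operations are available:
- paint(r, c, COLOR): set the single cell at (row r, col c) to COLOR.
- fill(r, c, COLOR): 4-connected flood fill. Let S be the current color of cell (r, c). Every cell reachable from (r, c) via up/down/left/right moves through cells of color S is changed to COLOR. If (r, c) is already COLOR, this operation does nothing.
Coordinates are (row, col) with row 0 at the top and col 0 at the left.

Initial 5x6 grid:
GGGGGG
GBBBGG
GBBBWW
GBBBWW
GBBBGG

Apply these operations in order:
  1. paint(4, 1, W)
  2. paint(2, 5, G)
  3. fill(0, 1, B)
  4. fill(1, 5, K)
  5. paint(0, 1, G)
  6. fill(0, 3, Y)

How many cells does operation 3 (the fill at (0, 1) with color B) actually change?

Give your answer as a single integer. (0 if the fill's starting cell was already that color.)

Answer: 13

Derivation:
After op 1 paint(4,1,W):
GGGGGG
GBBBGG
GBBBWW
GBBBWW
GWBBGG
After op 2 paint(2,5,G):
GGGGGG
GBBBGG
GBBBWG
GBBBWW
GWBBGG
After op 3 fill(0,1,B) [13 cells changed]:
BBBBBB
BBBBBB
BBBBWB
BBBBWW
BWBBGG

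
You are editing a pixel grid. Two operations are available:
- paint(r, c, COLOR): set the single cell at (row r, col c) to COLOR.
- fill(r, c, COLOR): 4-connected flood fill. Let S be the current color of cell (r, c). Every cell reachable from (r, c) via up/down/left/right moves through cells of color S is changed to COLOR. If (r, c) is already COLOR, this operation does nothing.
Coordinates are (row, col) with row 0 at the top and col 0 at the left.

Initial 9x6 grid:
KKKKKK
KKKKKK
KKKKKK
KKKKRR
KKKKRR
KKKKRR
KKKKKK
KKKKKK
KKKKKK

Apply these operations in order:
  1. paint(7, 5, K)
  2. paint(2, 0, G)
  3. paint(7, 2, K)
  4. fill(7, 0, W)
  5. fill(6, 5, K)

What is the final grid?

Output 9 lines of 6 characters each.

Answer: KKKKKK
KKKKKK
GKKKKK
KKKKRR
KKKKRR
KKKKRR
KKKKKK
KKKKKK
KKKKKK

Derivation:
After op 1 paint(7,5,K):
KKKKKK
KKKKKK
KKKKKK
KKKKRR
KKKKRR
KKKKRR
KKKKKK
KKKKKK
KKKKKK
After op 2 paint(2,0,G):
KKKKKK
KKKKKK
GKKKKK
KKKKRR
KKKKRR
KKKKRR
KKKKKK
KKKKKK
KKKKKK
After op 3 paint(7,2,K):
KKKKKK
KKKKKK
GKKKKK
KKKKRR
KKKKRR
KKKKRR
KKKKKK
KKKKKK
KKKKKK
After op 4 fill(7,0,W) [47 cells changed]:
WWWWWW
WWWWWW
GWWWWW
WWWWRR
WWWWRR
WWWWRR
WWWWWW
WWWWWW
WWWWWW
After op 5 fill(6,5,K) [47 cells changed]:
KKKKKK
KKKKKK
GKKKKK
KKKKRR
KKKKRR
KKKKRR
KKKKKK
KKKKKK
KKKKKK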